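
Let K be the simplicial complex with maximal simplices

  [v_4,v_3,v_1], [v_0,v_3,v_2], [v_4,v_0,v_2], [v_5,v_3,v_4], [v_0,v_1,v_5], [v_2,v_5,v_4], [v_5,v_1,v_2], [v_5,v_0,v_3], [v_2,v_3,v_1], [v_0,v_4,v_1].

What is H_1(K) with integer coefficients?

K has 6 vertices, 15 edges, 10 triangles.
rank ∂_1 = 5, rank ∂_2 = 10 ⇒ b_1 = 15 − 5 − 10 = 0; ∂_2 has invariant factor(s) [2] giving torsion. So H_1 ≅ Z/2.

H_1 = Z/2.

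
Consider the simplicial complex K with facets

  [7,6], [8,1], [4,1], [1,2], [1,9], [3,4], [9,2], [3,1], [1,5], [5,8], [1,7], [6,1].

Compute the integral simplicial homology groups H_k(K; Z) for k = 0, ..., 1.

Take the total order 1 < 2 < 3 < 4 < 5 < 6 < 7 < 8 < 9 on the vertex set. Then K (dimension 1) consists of the simplices:

  0-simplices (9): [1], [2], [3], [4], [5], [6], [7], [8], [9]
  1-simplices (12): [1,2], [1,3], [1,4], [1,5], [1,6], [1,7], [1,8], [1,9], [2,9], [3,4], [5,8], [6,7]

so the chain groups are C_0 ≅ Z^9, C_1 ≅ Z^12.

∂_1: C_1 → C_0 is given by ∂[p,q] = [q] − [p].
The resulting 9×12 matrix has rank 8, and its Smith normal form has invariant factors (1,1,1,1,1,1,1,1).

From H_k ≅ ker(∂_k) / im(∂_{k+1}) we obtain:

  H_0: rank C_0 − rank ∂_1 = 9 − 8 = 1, and the invariant factors of ∂_1 are all 1, so H_0 = Z.
  H_1: rank ker ∂_1 − rank ∂_2 = (12 − 8) − 0 = 4, and there is no ∂_2, so H_1 = Z^4.

As a check, the Euler characteristic is 9 − 12 = -3, which agrees with 1 − 4 = -3.

H_0 = Z,  H_1 = Z^4.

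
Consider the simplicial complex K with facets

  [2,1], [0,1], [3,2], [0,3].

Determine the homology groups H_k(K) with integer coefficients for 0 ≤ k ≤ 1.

We work with the vertex ordering 0 < 1 < 2 < 3. The simplices of K, each written with vertices in increasing order, are:

  0-simplices (4): [0], [1], [2], [3]
  1-simplices (4): [0,1], [0,3], [1,2], [2,3]

giving chain groups C_0 ≅ Z^4, C_1 ≅ Z^4.

∂_1: C_1 → C_0 sends each edge [p,q] (with p < q) to q − p. For instance
  ∂[2,3] = [3] − [2].
The resulting 4×4 matrix has rank 3, and its Smith normal form has invariant factors (1,1,1).

Reading off H_k = ker ∂_k / im ∂_{k+1}:

  H_0: rank C_0 − rank ∂_1 = 4 − 3 = 1, and the invariant factors of ∂_1 are all 1, so H_0 ≅ Z.
  H_1: rank ker ∂_1 − rank ∂_2 = (4 − 3) − 0 = 1, and there is no ∂_2, so H_1 ≅ Z.

As a check, the Euler characteristic is 4 − 4 = 0, which agrees with 1 − 1 = 0.

H_0 = Z,  H_1 = Z.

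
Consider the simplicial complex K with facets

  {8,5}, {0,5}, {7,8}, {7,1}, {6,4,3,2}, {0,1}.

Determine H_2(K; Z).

K has 9 vertices, 11 edges, 4 triangles, 1 3-simplex.
rank ∂_2 = 3, rank ∂_3 = 1 ⇒ b_2 = 4 − 3 − 1 = 0; all invariant factors of ∂_3 are 1 so no torsion. So H_2 = 0.

H_2 ≅ 0.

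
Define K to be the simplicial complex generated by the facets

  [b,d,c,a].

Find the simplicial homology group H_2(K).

Take the total order a < b < c < d on the vertex set. Then K (dimension 3) consists of the simplices:

  0-simplices (4): a, b, c, d
  1-simplices (6): ab, ac, ad, bc, bd, cd
  2-simplices (4): abc, abd, acd, bcd
  3-simplices (1): abcd

giving chain groups C_0 ≅ Z^4, C_1 ≅ Z^6, C_2 ≅ Z^4, C_3 ≅ Z^1.

Boundary ∂_1: C_1 → C_0 maps an edge to its endpoints' difference, ∂[p,q] = q − p. For instance
  ∂ad = d − a.
This gives a 4×6 integer matrix of rank 3; reducing to Smith normal form yields diagonal entries (1,1,1).

∂_2: C_2 → C_1 acts by ∂[p,q,r] = [q,r] − [p,r] + [p,q]. For instance
  ∂abd = bd − ad + ab,
  ∂bcd = cd − bd + bc.
As a 6×4 matrix over Z this has rank 3, with invariant factors (1,1,1).

The boundary map ∂_3: C_3 → C_2 sends each 3-simplex σ to the alternating sum Σ_i (−1)^i (σ with its i-th vertex removed). For instance
  ∂abcd = bcd − acd + abd − abc.
As a 4×1 matrix over Z this has rank 1, with invariant factors (1).

Now H_k = ker ∂_k / im ∂_{k+1}, so:

  H_2: rank ker ∂_2 − rank ∂_3 = (4 − 3) − 1 = 0, and the invariant factors of ∂_3 are all 1, so H_2 ≅ 0.

H_2 = 0.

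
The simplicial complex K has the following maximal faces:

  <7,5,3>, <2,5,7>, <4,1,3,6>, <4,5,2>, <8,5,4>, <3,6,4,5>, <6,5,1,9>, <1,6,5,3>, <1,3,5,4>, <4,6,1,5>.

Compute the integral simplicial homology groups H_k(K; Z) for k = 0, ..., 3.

Order the vertices as 1 < 2 < 3 < 4 < 5 < 6 < 7 < 8 < 9. Listing each simplex with vertices in this order, K has dimension 3 with simplices:

  0-simplices (9): [1], [2], [3], [4], [5], [6], [7], [8], [9]
  1-simplices (20): [1,3], [1,4], [1,5], [1,6], [1,9], [2,4], [2,5], [2,7], [3,4], [3,5], [3,6], [3,7], [4,5], [4,6], [4,8], [5,6], [5,7], [5,8], [5,9], [6,9]
  2-simplices (17): [1,3,4], [1,3,5], [1,3,6], [1,4,5], [1,4,6], [1,5,6], [1,5,9], [1,6,9], [2,4,5], [2,5,7], [3,4,5], [3,4,6], [3,5,6], [3,5,7], [4,5,6], [4,5,8], [5,6,9]
  3-simplices (6): [1,3,4,5], [1,3,4,6], [1,3,5,6], [1,4,5,6], [1,5,6,9], [3,4,5,6]

so the chain groups are C_0 ≅ Z^9, C_1 ≅ Z^20, C_2 ≅ Z^17, C_3 ≅ Z^6.

The boundary map ∂_1: C_1 → C_0 maps an edge to its endpoints' difference, ∂[p,q] = q − p.
The resulting 9×20 matrix has rank 8, and its Smith normal form has invariant factors (1,1,1,1,1,1,1,1).

The boundary map ∂_2: C_2 → C_1 sends each 2-simplex [p,q,r] to [q,r] − [p,r] + [p,q]. For instance
  ∂[3,4,6] = [4,6] − [3,6] + [3,4],
  ∂[2,5,7] = [5,7] − [2,7] + [2,5].
The 20×17 boundary matrix has rank 12 and Smith normal form diag(1,1,1,1,1,1,1,1,1,1,1,1).

Boundary ∂_3: C_3 → C_2 sends each 3-simplex σ to the alternating sum Σ_i (−1)^i (σ with its i-th vertex removed). For instance
  ∂[1,3,5,6] = [3,5,6] − [1,5,6] + [1,3,6] − [1,3,5],
  ∂[1,3,4,6] = [3,4,6] − [1,4,6] + [1,3,6] − [1,3,4].
The 17×6 boundary matrix has rank 5 and Smith normal form diag(1,1,1,1,1).

From H_k ≅ ker(∂_k) / im(∂_{k+1}) we obtain:

  H_0: rank C_0 − rank ∂_1 = 9 − 8 = 1, and the invariant factors of ∂_1 are all 1, so H_0 ≅ Z.
  H_1: rank ker ∂_1 − rank ∂_2 = (20 − 8) − 12 = 0, and the invariant factors of ∂_2 are all 1, so H_1 ≅ 0.
  H_2: rank ker ∂_2 − rank ∂_3 = (17 − 12) − 5 = 0, and the invariant factors of ∂_3 are all 1, so H_2 ≅ 0.
  H_3: rank ker ∂_3 − rank ∂_4 = (6 − 5) − 0 = 1, and there is no ∂_4, so H_3 ≅ Z.

H_0 ≅ Z,  H_1 = 0,  H_2 = 0,  H_3 ≅ Z.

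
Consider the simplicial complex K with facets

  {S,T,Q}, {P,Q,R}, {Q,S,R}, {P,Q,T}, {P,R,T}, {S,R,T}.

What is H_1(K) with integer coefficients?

Order the vertices as P < Q < R < S < T. Listing each simplex with vertices in this order, K has dimension 2 with simplices:

  0-simplices (5): P, Q, R, S, T
  1-simplices (9): PQ, PR, PT, QR, QS, QT, RS, RT, ST
  2-simplices (6): PQR, PQT, PRT, QRS, QST, RST

Hence C_0 ≅ Z^5, C_1 ≅ Z^9, C_2 ≅ Z^6.

The boundary map ∂_1: C_1 → C_0 sends each edge [p,q] (with p < q) to q − p. For instance
  ∂QS = S − Q.
This gives a 5×9 integer matrix of rank 4; reducing to Smith normal form yields diagonal entries (1,1,1,1).

Boundary ∂_2: C_2 → C_1 sends each 2-simplex [p,q,r] to [q,r] − [p,r] + [p,q]. For instance
  ∂PRT = RT − PT + PR,
  ∂RST = ST − RT + RS.
As a 9×6 matrix over Z this has rank 5, with invariant factors (1,1,1,1,1).

Now H_k = ker ∂_k / im ∂_{k+1}, so:

  H_1: rank ker ∂_1 − rank ∂_2 = (9 − 4) − 5 = 0, and the invariant factors of ∂_2 are all 1, so H_1 = 0.

H_1 ≅ 0.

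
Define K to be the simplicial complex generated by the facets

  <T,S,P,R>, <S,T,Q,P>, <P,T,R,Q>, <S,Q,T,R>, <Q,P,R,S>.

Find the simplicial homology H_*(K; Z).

Fix the vertex order P < Q < R < S < T and write every simplex with vertices in increasing order. Then dim K = 3 and the simplices of K are:

  0-simplices (5): P, Q, R, S, T
  1-simplices (10): PQ, PR, PS, PT, QR, QS, QT, RS, RT, ST
  2-simplices (10): PQR, PQS, PQT, PRS, PRT, PST, QRS, QRT, QST, RST
  3-simplices (5): PQRS, PQRT, PQST, PRST, QRST

Hence C_0 ≅ Z^5, C_1 ≅ Z^10, C_2 ≅ Z^10, C_3 ≅ Z^5.

∂_1: C_1 → C_0 maps an edge to its endpoints' difference, ∂[p,q] = q − p.
The resulting 5×10 matrix has rank 4, and its Smith normal form has invariant factors (1,1,1,1).

Boundary ∂_2: C_2 → C_1 maps a triangle to the signed sum of its edges. For instance
  ∂QRT = RT − QT + QR,
  ∂QRS = RS − QS + QR.
The 10×10 boundary matrix has rank 6 and Smith normal form diag(1,1,1,1,1,1).

∂_3: C_3 → C_2 sends each 3-simplex σ to the alternating sum Σ_i (−1)^i (σ with its i-th vertex removed). For instance
  ∂PRST = RST − PST + PRT − PRS,
  ∂PQRT = QRT − PRT + PQT − PQR.
As a 10×5 matrix over Z this has rank 4, with invariant factors (1,1,1,1).

Reading off H_k = ker ∂_k / im ∂_{k+1}:

  H_0: rank C_0 − rank ∂_1 = 5 − 4 = 1, and the invariant factors of ∂_1 are all 1, so H_0 = Z.
  H_1: rank ker ∂_1 − rank ∂_2 = (10 − 4) − 6 = 0, and the invariant factors of ∂_2 are all 1, so H_1 = 0.
  H_2: rank ker ∂_2 − rank ∂_3 = (10 − 6) − 4 = 0, and the invariant factors of ∂_3 are all 1, so H_2 = 0.
  H_3: rank ker ∂_3 − rank ∂_4 = (5 − 4) − 0 = 1, and there is no ∂_4, so H_3 = Z.

H_0 = Z,  H_1 = 0,  H_2 = 0,  H_3 = Z.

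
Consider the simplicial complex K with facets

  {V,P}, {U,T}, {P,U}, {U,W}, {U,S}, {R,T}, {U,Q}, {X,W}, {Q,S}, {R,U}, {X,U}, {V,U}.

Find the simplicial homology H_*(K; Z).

H_0 = Z,  H_1 = Z^4.

K has 9 vertices, 12 edges.
rank ∂_0 = 0, rank ∂_1 = 8 ⇒ b_0 = 9 − 0 − 8 = 1; all invariant factors of ∂_1 are 1 so no torsion. So H_0 ≅ Z.
rank ∂_1 = 8, rank ∂_2 = 0 ⇒ b_1 = 12 − 8 − 0 = 4. So H_1 ≅ Z^4.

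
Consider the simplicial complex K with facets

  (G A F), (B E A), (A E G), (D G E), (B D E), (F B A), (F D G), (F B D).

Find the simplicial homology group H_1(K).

H_1 ≅ 0.

Fix the vertex order A < B < D < E < F < G and write every simplex with vertices in increasing order. Then dim K = 2 and the simplices of K are:

  0-simplices (6): A, B, D, E, F, G
  1-simplices (12): AB, AE, AF, AG, BD, BE, BF, DE, DF, DG, EG, FG
  2-simplices (8): ABE, ABF, AEG, AFG, BDE, BDF, DEG, DFG

so the chain groups are C_0 ≅ Z^6, C_1 ≅ Z^12, C_2 ≅ Z^8.

∂_1: C_1 → C_0 sends each edge [p,q] (with p < q) to q − p. For instance
  ∂DF = F − D.
As a 6×12 matrix over Z this has rank 5, with invariant factors (1,1,1,1,1).

The boundary map ∂_2: C_2 → C_1 sends each 2-simplex [p,q,r] to [q,r] − [p,r] + [p,q]. For instance
  ∂DEG = EG − DG + DE,
  ∂BDE = DE − BE + BD.
The 12×8 boundary matrix has rank 7 and Smith normal form diag(1,1,1,1,1,1,1).

From H_k ≅ ker(∂_k) / im(∂_{k+1}) we obtain:

  H_1: rank ker ∂_1 − rank ∂_2 = (12 − 5) − 7 = 0, and the invariant factors of ∂_2 are all 1, so H_1 ≅ 0.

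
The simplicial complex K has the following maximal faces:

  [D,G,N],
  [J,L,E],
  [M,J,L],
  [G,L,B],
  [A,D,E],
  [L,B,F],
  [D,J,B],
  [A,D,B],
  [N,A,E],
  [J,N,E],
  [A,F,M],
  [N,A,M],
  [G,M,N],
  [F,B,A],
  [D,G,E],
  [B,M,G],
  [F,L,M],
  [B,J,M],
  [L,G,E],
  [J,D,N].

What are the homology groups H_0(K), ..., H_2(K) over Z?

Order the vertices as A < B < D < E < F < G < J < L < M < N. Listing each simplex with vertices in this order, K has dimension 2 with simplices:

  0-simplices (10): A, B, D, E, F, G, J, L, M, N
  1-simplices (30): AB, AD, AE, AF, AM, AN, BD, BF, BG, BJ, BL, BM, DE, DG, DJ, DN, EG, EJ, EL, EN, FL, FM, GL, GM, GN, JL, JM, JN, LM, MN
  2-simplices (20): ABD, ABF, ADE, AEN, AFM, AMN, BDJ, BFL, BGL, BGM, BJM, DEG, DGN, DJN, EGL, EJL, EJN, FLM, GMN, JLM

Hence C_0 ≅ Z^10, C_1 ≅ Z^30, C_2 ≅ Z^20.

∂_1: C_1 → C_0 sends each edge [p,q] (with p < q) to q − p. For instance
  ∂BF = F − B.
The 10×30 boundary matrix has rank 9 and Smith normal form diag(1,1,1,1,1,1,1,1,1).

∂_2: C_2 → C_1 maps a triangle to the signed sum of its edges. For instance
  ∂ABD = BD − AD + AB,
  ∂AMN = MN − AN + AM.
This gives a 30×20 integer matrix of rank 20; reducing to Smith normal form yields diagonal entries (1,1,1,1,1,1,1,1,1,1,1,1,1,1,1,1,1,1,1,2).

From H_k ≅ ker(∂_k) / im(∂_{k+1}) we obtain:

  H_0: rank C_0 − rank ∂_1 = 10 − 9 = 1, and the invariant factors of ∂_1 are all 1, so H_0 ≅ Z.
  H_1: rank ker ∂_1 − rank ∂_2 = (30 − 9) − 20 = 1, and ∂_2 has invariant factor 2 > 1, so H_1 ≅ Z ⊕ Z_2.
  H_2: rank ker ∂_2 − rank ∂_3 = (20 − 20) − 0 = 0, and there is no ∂_3, so H_2 ≅ 0.

As a check, the Euler characteristic is 10 − 30 + 20 = 0, which agrees with 1 − 1 + 0 = 0.

H_0 = Z,  H_1 = Z ⊕ Z_2,  H_2 = 0.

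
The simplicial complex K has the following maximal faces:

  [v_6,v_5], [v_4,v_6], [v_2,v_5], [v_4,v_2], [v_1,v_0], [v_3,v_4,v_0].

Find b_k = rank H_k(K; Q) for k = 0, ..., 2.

Order the vertices as v_0 < v_1 < v_2 < v_3 < v_4 < v_5 < v_6. Listing each simplex with vertices in this order, K has dimension 2 with simplices:

  0-simplices (7): [v_0], [v_1], [v_2], [v_3], [v_4], [v_5], [v_6]
  1-simplices (8): [v_0,v_1], [v_0,v_3], [v_0,v_4], [v_2,v_4], [v_2,v_5], [v_3,v_4], [v_4,v_6], [v_5,v_6]
  2-simplices (1): [v_0,v_3,v_4]

giving chain groups C_0 ≅ Z^7, C_1 ≅ Z^8, C_2 ≅ Z^1.

∂_1: C_1 → C_0 is given by ∂[p,q] = [q] − [p].
This gives a 7×8 integer matrix of rank 6; reducing to Smith normal form yields diagonal entries (1,1,1,1,1,1).

Boundary ∂_2: C_2 → C_1 sends each 2-simplex [p,q,r] to [q,r] − [p,r] + [p,q]. For instance
  ∂[v_0,v_3,v_4] = [v_3,v_4] − [v_0,v_4] + [v_0,v_3].
The resulting 8×1 matrix has rank 1, and its Smith normal form has invariant factors (1).

From H_k ≅ ker(∂_k) / im(∂_{k+1}) we obtain:

  H_0: rank C_0 − rank ∂_1 = 7 − 6 = 1, and the invariant factors of ∂_1 are all 1, so H_0 ≅ Z.
  H_1: rank ker ∂_1 − rank ∂_2 = (8 − 6) − 1 = 1, and the invariant factors of ∂_2 are all 1, so H_1 ≅ Z.
  H_2: rank ker ∂_2 − rank ∂_3 = (1 − 1) − 0 = 0, and there is no ∂_3, so H_2 ≅ 0.

As a check, the Euler characteristic is 7 − 8 + 1 = 0, which agrees with 1 − 1 + 0 = 0.

Hence the Betti numbers are b_0 = 1, b_1 = 1, b_2 = 0.

b_0 = 1, b_1 = 1, b_2 = 0.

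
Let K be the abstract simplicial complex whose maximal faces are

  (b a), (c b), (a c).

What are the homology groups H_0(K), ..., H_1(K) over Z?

Take the total order a < b < c on the vertex set. Then K (dimension 1) consists of the simplices:

  0-simplices (3): a, b, c
  1-simplices (3): ab, ac, bc

so the chain groups are C_0 ≅ Z^3, C_1 ≅ Z^3.

∂_1: C_1 → C_0 sends each edge [p,q] (with p < q) to q − p. For instance
  ∂bc = c − b.
This gives a 3×3 integer matrix of rank 2; reducing to Smith normal form yields diagonal entries (1,1).

Computing H_k = (kernel of ∂_k) / (image of ∂_{k+1}):

  H_0: rank C_0 − rank ∂_1 = 3 − 2 = 1, and the invariant factors of ∂_1 are all 1, so H_0 = Z.
  H_1: rank ker ∂_1 − rank ∂_2 = (3 − 2) − 0 = 1, and there is no ∂_2, so H_1 = Z.

H_0 = Z,  H_1 = Z.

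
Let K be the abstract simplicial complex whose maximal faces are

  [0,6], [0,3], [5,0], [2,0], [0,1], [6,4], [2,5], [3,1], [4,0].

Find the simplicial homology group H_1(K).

Order the vertices as 0 < 1 < 2 < 3 < 4 < 5 < 6. Listing each simplex with vertices in this order, K has dimension 1 with simplices:

  0-simplices (7): [0], [1], [2], [3], [4], [5], [6]
  1-simplices (9): [0,1], [0,2], [0,3], [0,4], [0,5], [0,6], [1,3], [2,5], [4,6]

giving chain groups C_0 ≅ Z^7, C_1 ≅ Z^9.

The boundary map ∂_1: C_1 → C_0 sends each edge [p,q] (with p < q) to q − p.
The resulting 7×9 matrix has rank 6, and its Smith normal form has invariant factors (1,1,1,1,1,1).

Computing H_k = (kernel of ∂_k) / (image of ∂_{k+1}):

  H_1: rank ker ∂_1 − rank ∂_2 = (9 − 6) − 0 = 3, and there is no ∂_2, so H_1 = Z^3.

(K is a triangulation of a wedge of 3 circles.)

H_1 = Z^3.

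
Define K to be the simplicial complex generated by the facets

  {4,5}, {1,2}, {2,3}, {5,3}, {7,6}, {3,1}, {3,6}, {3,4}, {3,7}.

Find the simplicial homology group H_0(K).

H_0 = Z.

Order the vertices as 1 < 2 < 3 < 4 < 5 < 6 < 7. Listing each simplex with vertices in this order, K has dimension 1 with simplices:

  0-simplices (7): [1], [2], [3], [4], [5], [6], [7]
  1-simplices (9): [1,2], [1,3], [2,3], [3,4], [3,5], [3,6], [3,7], [4,5], [6,7]

so the chain groups are C_0 ≅ Z^7, C_1 ≅ Z^9.

Boundary ∂_1: C_1 → C_0 maps an edge to its endpoints' difference, ∂[p,q] = q − p. For instance
  ∂[1,2] = [2] − [1].
As a 7×9 matrix over Z this has rank 6, with invariant factors (1,1,1,1,1,1).

Reading off H_k = ker ∂_k / im ∂_{k+1}:

  H_0: rank C_0 − rank ∂_1 = 7 − 6 = 1, and the invariant factors of ∂_1 are all 1, so H_0 = Z.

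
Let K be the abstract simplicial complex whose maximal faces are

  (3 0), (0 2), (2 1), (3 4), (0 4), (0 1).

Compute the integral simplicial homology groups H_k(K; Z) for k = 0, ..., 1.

H_0 ≅ Z,  H_1 ≅ Z^2.

Order the vertices as 0 < 1 < 2 < 3 < 4. Listing each simplex with vertices in this order, K has dimension 1 with simplices:

  0-simplices (5): [0], [1], [2], [3], [4]
  1-simplices (6): [0,1], [0,2], [0,3], [0,4], [1,2], [3,4]

so the chain groups are C_0 ≅ Z^5, C_1 ≅ Z^6.

Boundary ∂_1: C_1 → C_0 is given by ∂[p,q] = [q] − [p]. For instance
  ∂[3,4] = [4] − [3].
The 5×6 boundary matrix has rank 4 and Smith normal form diag(1,1,1,1).

From H_k ≅ ker(∂_k) / im(∂_{k+1}) we obtain:

  H_0: rank C_0 − rank ∂_1 = 5 − 4 = 1, and the invariant factors of ∂_1 are all 1, so H_0 = Z.
  H_1: rank ker ∂_1 − rank ∂_2 = (6 − 4) − 0 = 2, and there is no ∂_2, so H_1 = Z^2.

(K is a triangulation of a wedge of 2 circles.)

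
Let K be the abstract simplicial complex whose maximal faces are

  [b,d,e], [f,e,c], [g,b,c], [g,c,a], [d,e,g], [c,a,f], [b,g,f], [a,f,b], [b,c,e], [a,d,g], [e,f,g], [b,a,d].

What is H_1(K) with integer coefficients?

H_1 ≅ Z/2.

Take the total order a < b < c < d < e < f < g on the vertex set. Then K (dimension 2) consists of the simplices:

  0-simplices (7): a, b, c, d, e, f, g
  1-simplices (18): ab, ac, ad, af, ag, bc, bd, be, bf, bg, ce, cf, cg, de, dg, ef, eg, fg
  2-simplices (12): abd, abf, acf, acg, adg, bce, bcg, bde, bfg, cef, deg, efg

giving chain groups C_0 ≅ Z^7, C_1 ≅ Z^18, C_2 ≅ Z^12.

∂_1: C_1 → C_0 is given by ∂[p,q] = [q] − [p]. For instance
  ∂cf = f − c.
As a 7×18 matrix over Z this has rank 6, with invariant factors (1,1,1,1,1,1).

The boundary map ∂_2: C_2 → C_1 acts by ∂[p,q,r] = [q,r] − [p,r] + [p,q]. For instance
  ∂deg = eg − dg + de,
  ∂cef = ef − cf + ce.
As a 18×12 matrix over Z this has rank 12, with invariant factors (1,1,1,1,1,1,1,1,1,1,1,2).

Computing H_k = (kernel of ∂_k) / (image of ∂_{k+1}):

  H_1: rank ker ∂_1 − rank ∂_2 = (18 − 6) − 12 = 0, and ∂_2 has invariant factor 2 > 1, so H_1 ≅ Z/2.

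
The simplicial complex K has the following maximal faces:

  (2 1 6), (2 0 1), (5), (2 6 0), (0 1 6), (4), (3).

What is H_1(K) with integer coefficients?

H_1 ≅ 0.

K has 7 vertices, 6 edges, 4 triangles.
rank ∂_1 = 3, rank ∂_2 = 3 ⇒ b_1 = 6 − 3 − 3 = 0; all invariant factors of ∂_2 are 1 so no torsion. So H_1 = 0.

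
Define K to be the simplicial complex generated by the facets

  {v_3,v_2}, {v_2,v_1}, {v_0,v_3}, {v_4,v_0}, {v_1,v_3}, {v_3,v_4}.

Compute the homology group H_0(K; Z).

Order the vertices as v_0 < v_1 < v_2 < v_3 < v_4. Listing each simplex with vertices in this order, K has dimension 1 with simplices:

  0-simplices (5): [v_0], [v_1], [v_2], [v_3], [v_4]
  1-simplices (6): [v_0,v_3], [v_0,v_4], [v_1,v_2], [v_1,v_3], [v_2,v_3], [v_3,v_4]

giving chain groups C_0 ≅ Z^5, C_1 ≅ Z^6.

Boundary ∂_1: C_1 → C_0 maps an edge to its endpoints' difference, ∂[p,q] = q − p. For instance
  ∂[v_1,v_2] = [v_2] − [v_1].
This gives a 5×6 integer matrix of rank 4; reducing to Smith normal form yields diagonal entries (1,1,1,1).

Now H_k = ker ∂_k / im ∂_{k+1}, so:

  H_0: rank C_0 − rank ∂_1 = 5 − 4 = 1, and the invariant factors of ∂_1 are all 1, so H_0 = Z.

H_0 = Z.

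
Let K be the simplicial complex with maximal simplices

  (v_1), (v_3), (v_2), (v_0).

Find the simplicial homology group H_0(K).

Fix the vertex order v_0 < v_1 < v_2 < v_3 and write every simplex with vertices in increasing order. Then dim K = 0 and the simplices of K are:

  0-simplices (4): [v_0], [v_1], [v_2], [v_3]

giving chain groups C_0 ≅ Z^4.

Now H_k = ker ∂_k / im ∂_{k+1}, so:

  H_0: rank C_0 − rank ∂_1 = 4 − 0 = 4, and there is no ∂_1, so H_0 = Z^4.

H_0 = Z^4.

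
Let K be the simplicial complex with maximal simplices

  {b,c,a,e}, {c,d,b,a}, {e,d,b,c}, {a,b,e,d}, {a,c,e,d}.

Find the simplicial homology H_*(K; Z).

H_0 = Z,  H_1 = 0,  H_2 = 0,  H_3 = Z.

We work with the vertex ordering a < b < c < d < e. The simplices of K, each written with vertices in increasing order, are:

  0-simplices (5): a, b, c, d, e
  1-simplices (10): ab, ac, ad, ae, bc, bd, be, cd, ce, de
  2-simplices (10): abc, abd, abe, acd, ace, ade, bcd, bce, bde, cde
  3-simplices (5): abcd, abce, abde, acde, bcde

Hence C_0 ≅ Z^5, C_1 ≅ Z^10, C_2 ≅ Z^10, C_3 ≅ Z^5.

The boundary map ∂_1: C_1 → C_0 sends each edge [p,q] (with p < q) to q − p.
The 5×10 boundary matrix has rank 4 and Smith normal form diag(1,1,1,1).

The boundary map ∂_2: C_2 → C_1 maps a triangle to the signed sum of its edges. For instance
  ∂cde = de − ce + cd,
  ∂abd = bd − ad + ab.
The 10×10 boundary matrix has rank 6 and Smith normal form diag(1,1,1,1,1,1).

The boundary map ∂_3: C_3 → C_2 sends each 3-simplex σ to the alternating sum Σ_i (−1)^i (σ with its i-th vertex removed). For instance
  ∂bcde = cde − bde + bce − bcd,
  ∂abcd = bcd − acd + abd − abc.
The 10×5 boundary matrix has rank 4 and Smith normal form diag(1,1,1,1).

Now H_k = ker ∂_k / im ∂_{k+1}, so:

  H_0: rank C_0 − rank ∂_1 = 5 − 4 = 1, and the invariant factors of ∂_1 are all 1, so H_0 = Z.
  H_1: rank ker ∂_1 − rank ∂_2 = (10 − 4) − 6 = 0, and the invariant factors of ∂_2 are all 1, so H_1 = 0.
  H_2: rank ker ∂_2 − rank ∂_3 = (10 − 6) − 4 = 0, and the invariant factors of ∂_3 are all 1, so H_2 = 0.
  H_3: rank ker ∂_3 − rank ∂_4 = (5 − 4) − 0 = 1, and there is no ∂_4, so H_3 = Z.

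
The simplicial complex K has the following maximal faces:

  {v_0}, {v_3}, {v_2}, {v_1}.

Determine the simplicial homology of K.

K has 4 vertices.
rank ∂_0 = 0, rank ∂_1 = 0 ⇒ b_0 = 4 − 0 − 0 = 4. So H_0 = Z^4.

H_0 = Z^4.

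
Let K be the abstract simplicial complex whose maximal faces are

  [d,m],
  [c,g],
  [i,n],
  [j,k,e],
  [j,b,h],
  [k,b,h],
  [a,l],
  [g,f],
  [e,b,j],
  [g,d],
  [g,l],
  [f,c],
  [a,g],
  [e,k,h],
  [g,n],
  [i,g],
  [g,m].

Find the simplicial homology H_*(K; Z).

Order the vertices as a < b < c < d < e < f < g < h < i < j < k < l < m < n. Listing each simplex with vertices in this order, K has dimension 2 with simplices:

  0-simplices (14): a, b, c, d, e, f, g, h, i, j, k, l, m, n
  1-simplices (22): ag, al, be, bh, bj, bk, cf, cg, dg, dm, eh, ej, ek, fg, gi, gl, gm, gn, hj, hk, in, jk
  2-simplices (5): bej, bhj, bhk, ehk, ejk

so the chain groups are C_0 ≅ Z^14, C_1 ≅ Z^22, C_2 ≅ Z^5.

Boundary ∂_1: C_1 → C_0 is given by ∂[p,q] = [q] − [p].
The 14×22 boundary matrix has rank 12 and Smith normal form diag(1,1,1,1,1,1,1,1,1,1,1,1).

∂_2: C_2 → C_1 acts by ∂[p,q,r] = [q,r] − [p,r] + [p,q]. For instance
  ∂ejk = jk − ek + ej,
  ∂bej = ej − bj + be.
As a 22×5 matrix over Z this has rank 5, with invariant factors (1,1,1,1,1).

Computing H_k = (kernel of ∂_k) / (image of ∂_{k+1}):

  H_0: rank C_0 − rank ∂_1 = 14 − 12 = 2, and the invariant factors of ∂_1 are all 1, so H_0 = Z^2.
  H_1: rank ker ∂_1 − rank ∂_2 = (22 − 12) − 5 = 5, and the invariant factors of ∂_2 are all 1, so H_1 = Z^5.
  H_2: rank ker ∂_2 − rank ∂_3 = (5 − 5) − 0 = 0, and there is no ∂_3, so H_2 = 0.

H_0 = Z^2,  H_1 = Z^5,  H_2 = 0.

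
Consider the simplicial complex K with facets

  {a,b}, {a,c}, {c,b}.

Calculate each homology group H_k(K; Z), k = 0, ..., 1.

K has 3 vertices, 3 edges.
rank ∂_0 = 0, rank ∂_1 = 2 ⇒ b_0 = 3 − 0 − 2 = 1; all invariant factors of ∂_1 are 1 so no torsion. So H_0 = Z.
rank ∂_1 = 2, rank ∂_2 = 0 ⇒ b_1 = 3 − 2 − 0 = 1. So H_1 = Z.

H_0 = Z,  H_1 = Z.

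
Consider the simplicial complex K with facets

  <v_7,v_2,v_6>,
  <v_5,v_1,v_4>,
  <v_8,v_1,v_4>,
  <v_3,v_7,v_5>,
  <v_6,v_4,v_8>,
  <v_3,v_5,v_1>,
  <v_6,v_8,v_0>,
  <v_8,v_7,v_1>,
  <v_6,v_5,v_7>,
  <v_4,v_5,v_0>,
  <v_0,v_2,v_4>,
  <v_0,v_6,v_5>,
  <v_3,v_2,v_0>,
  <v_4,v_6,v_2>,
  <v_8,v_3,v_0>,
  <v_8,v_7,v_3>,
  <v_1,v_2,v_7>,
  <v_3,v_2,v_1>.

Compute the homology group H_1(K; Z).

Take the total order v_0 < v_1 < v_2 < v_3 < v_4 < v_5 < v_6 < v_7 < v_8 on the vertex set. Then K (dimension 2) consists of the simplices:

  0-simplices (9): [v_0], [v_1], [v_2], [v_3], [v_4], [v_5], [v_6], [v_7], [v_8]
  1-simplices (27): (27 of them)
  2-simplices (18): (18 of them)

Hence C_0 ≅ Z^9, C_1 ≅ Z^27, C_2 ≅ Z^18.

∂_1: C_1 → C_0 is given by ∂[p,q] = [q] − [p]. For instance
  ∂[v_7,v_8] = [v_8] − [v_7].
This gives a 9×27 integer matrix of rank 8; reducing to Smith normal form yields diagonal entries (1,1,1,1,1,1,1,1).

∂_2: C_2 → C_1 maps a triangle to the signed sum of its edges. For instance
  ∂[v_0,v_2,v_3] = [v_2,v_3] − [v_0,v_3] + [v_0,v_2],
  ∂[v_1,v_3,v_5] = [v_3,v_5] − [v_1,v_5] + [v_1,v_3].
As a 27×18 matrix over Z this has rank 18, with invariant factors (1,1,1,1,1,1,1,1,1,1,1,1,1,1,1,1,1,2).

Reading off H_k = ker ∂_k / im ∂_{k+1}:

  H_1: rank ker ∂_1 − rank ∂_2 = (27 − 8) − 18 = 1, and ∂_2 has invariant factor 2 > 1, so H_1 = Z ⊕ Z/2.

H_1 ≅ Z ⊕ Z/2.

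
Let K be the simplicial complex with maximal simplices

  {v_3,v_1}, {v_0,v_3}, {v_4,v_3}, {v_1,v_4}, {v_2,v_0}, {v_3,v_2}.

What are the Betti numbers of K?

b_0 = 1, b_1 = 2.

Fix the vertex order v_0 < v_1 < v_2 < v_3 < v_4 and write every simplex with vertices in increasing order. Then dim K = 1 and the simplices of K are:

  0-simplices (5): [v_0], [v_1], [v_2], [v_3], [v_4]
  1-simplices (6): [v_0,v_2], [v_0,v_3], [v_1,v_3], [v_1,v_4], [v_2,v_3], [v_3,v_4]

so the chain groups are C_0 ≅ Z^5, C_1 ≅ Z^6.

∂_1: C_1 → C_0 sends each edge [p,q] (with p < q) to q − p.
The resulting 5×6 matrix has rank 4, and its Smith normal form has invariant factors (1,1,1,1).

Reading off H_k = ker ∂_k / im ∂_{k+1}:

  H_0: rank C_0 − rank ∂_1 = 5 − 4 = 1, and the invariant factors of ∂_1 are all 1, so H_0 = Z.
  H_1: rank ker ∂_1 − rank ∂_2 = (6 − 4) − 0 = 2, and there is no ∂_2, so H_1 = Z^2.

As a check, the Euler characteristic is 5 − 6 = -1, which agrees with 1 − 2 = -1.
(K is a triangulation of a wedge of 2 circles.)

Hence the Betti numbers are b_0 = 1, b_1 = 2.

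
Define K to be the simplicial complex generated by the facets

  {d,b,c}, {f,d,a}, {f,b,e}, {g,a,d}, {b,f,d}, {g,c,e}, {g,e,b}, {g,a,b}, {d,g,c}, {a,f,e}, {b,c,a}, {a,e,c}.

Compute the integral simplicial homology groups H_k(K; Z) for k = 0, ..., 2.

H_0 ≅ Z,  H_1 ≅ Z/2Z,  H_2 = 0.

We work with the vertex ordering a < b < c < d < e < f < g. The simplices of K, each written with vertices in increasing order, are:

  0-simplices (7): a, b, c, d, e, f, g
  1-simplices (18): ab, ac, ad, ae, af, ag, bc, bd, be, bf, bg, cd, ce, cg, df, dg, ef, eg
  2-simplices (12): abc, abg, ace, adf, adg, aef, bcd, bdf, bef, beg, cdg, ceg

Hence C_0 ≅ Z^7, C_1 ≅ Z^18, C_2 ≅ Z^12.

Boundary ∂_1: C_1 → C_0 maps an edge to its endpoints' difference, ∂[p,q] = q − p. For instance
  ∂dg = g − d.
This gives a 7×18 integer matrix of rank 6; reducing to Smith normal form yields diagonal entries (1,1,1,1,1,1).

The boundary map ∂_2: C_2 → C_1 acts by ∂[p,q,r] = [q,r] − [p,r] + [p,q]. For instance
  ∂bef = ef − bf + be,
  ∂bdf = df − bf + bd.
The resulting 18×12 matrix has rank 12, and its Smith normal form has invariant factors (1,1,1,1,1,1,1,1,1,1,1,2).

Now H_k = ker ∂_k / im ∂_{k+1}, so:

  H_0: rank C_0 − rank ∂_1 = 7 − 6 = 1, and the invariant factors of ∂_1 are all 1, so H_0 ≅ Z.
  H_1: rank ker ∂_1 − rank ∂_2 = (18 − 6) − 12 = 0, and ∂_2 has invariant factor 2 > 1, so H_1 ≅ Z/2Z.
  H_2: rank ker ∂_2 − rank ∂_3 = (12 − 12) − 0 = 0, and there is no ∂_3, so H_2 ≅ 0.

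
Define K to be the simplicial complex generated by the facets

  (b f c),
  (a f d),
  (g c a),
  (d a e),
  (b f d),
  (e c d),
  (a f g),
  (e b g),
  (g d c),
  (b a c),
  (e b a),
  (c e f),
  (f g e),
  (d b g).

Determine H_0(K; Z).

Fix the vertex order a < b < c < d < e < f < g and write every simplex with vertices in increasing order. Then dim K = 2 and the simplices of K are:

  0-simplices (7): a, b, c, d, e, f, g
  1-simplices (21): ab, ac, ad, ae, af, ag, bc, bd, be, bf, bg, cd, ce, cf, cg, de, df, dg, ef, eg, fg
  2-simplices (14): abc, abe, acg, ade, adf, afg, bcf, bdf, bdg, beg, cde, cdg, cef, efg

so the chain groups are C_0 ≅ Z^7, C_1 ≅ Z^21, C_2 ≅ Z^14.

Boundary ∂_1: C_1 → C_0 is given by ∂[p,q] = [q] − [p]. For instance
  ∂de = e − d.
The 7×21 boundary matrix has rank 6 and Smith normal form diag(1,1,1,1,1,1).

The boundary map ∂_2: C_2 → C_1 acts by ∂[p,q,r] = [q,r] − [p,r] + [p,q]. For instance
  ∂afg = fg − ag + af,
  ∂bcf = cf − bf + bc.
This gives a 21×14 integer matrix of rank 13; reducing to Smith normal form yields diagonal entries (1,1,1,1,1,1,1,1,1,1,1,1,1).

Now H_k = ker ∂_k / im ∂_{k+1}, so:

  H_0: rank C_0 − rank ∂_1 = 7 − 6 = 1, and the invariant factors of ∂_1 are all 1, so H_0 ≅ Z.

H_0 ≅ Z.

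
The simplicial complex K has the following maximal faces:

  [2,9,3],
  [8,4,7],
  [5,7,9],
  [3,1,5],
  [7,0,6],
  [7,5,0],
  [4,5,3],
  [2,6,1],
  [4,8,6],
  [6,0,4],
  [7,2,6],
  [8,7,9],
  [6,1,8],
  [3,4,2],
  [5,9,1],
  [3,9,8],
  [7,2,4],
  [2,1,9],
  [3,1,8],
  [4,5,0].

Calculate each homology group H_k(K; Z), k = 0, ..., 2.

H_0 ≅ Z,  H_1 ≅ Z ⊕ Z/2,  H_2 = 0.

Order the vertices as 0 < 1 < 2 < 3 < 4 < 5 < 6 < 7 < 8 < 9. Listing each simplex with vertices in this order, K has dimension 2 with simplices:

  0-simplices (10): [0], [1], [2], [3], [4], [5], [6], [7], [8], [9]
  1-simplices (30): (30 of them)
  2-simplices (20): (20 of them)

giving chain groups C_0 ≅ Z^10, C_1 ≅ Z^30, C_2 ≅ Z^20.

∂_1: C_1 → C_0 maps an edge to its endpoints' difference, ∂[p,q] = q − p.
The 10×30 boundary matrix has rank 9 and Smith normal form diag(1,1,1,1,1,1,1,1,1).

The boundary map ∂_2: C_2 → C_1 sends each 2-simplex [p,q,r] to [q,r] − [p,r] + [p,q]. For instance
  ∂[2,6,7] = [6,7] − [2,7] + [2,6],
  ∂[1,3,5] = [3,5] − [1,5] + [1,3].
The resulting 30×20 matrix has rank 20, and its Smith normal form has invariant factors (1,1,1,1,1,1,1,1,1,1,1,1,1,1,1,1,1,1,1,2).

Now H_k = ker ∂_k / im ∂_{k+1}, so:

  H_0: rank C_0 − rank ∂_1 = 10 − 9 = 1, and the invariant factors of ∂_1 are all 1, so H_0 = Z.
  H_1: rank ker ∂_1 − rank ∂_2 = (30 − 9) − 20 = 1, and ∂_2 has invariant factor 2 > 1, so H_1 = Z ⊕ Z/2.
  H_2: rank ker ∂_2 − rank ∂_3 = (20 − 20) − 0 = 0, and there is no ∂_3, so H_2 = 0.

As a check, the Euler characteristic is 10 − 30 + 20 = 0, which agrees with 1 − 1 + 0 = 0.
(K is a triangulation of the Klein bottle.)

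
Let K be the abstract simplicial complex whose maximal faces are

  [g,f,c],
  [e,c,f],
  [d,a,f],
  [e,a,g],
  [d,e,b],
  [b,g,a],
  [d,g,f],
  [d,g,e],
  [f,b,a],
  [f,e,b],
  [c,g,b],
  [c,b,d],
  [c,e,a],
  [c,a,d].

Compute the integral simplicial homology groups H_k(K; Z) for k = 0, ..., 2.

H_0 = Z,  H_1 = Z^2,  H_2 = Z.

We work with the vertex ordering a < b < c < d < e < f < g. The simplices of K, each written with vertices in increasing order, are:

  0-simplices (7): a, b, c, d, e, f, g
  1-simplices (21): ab, ac, ad, ae, af, ag, bc, bd, be, bf, bg, cd, ce, cf, cg, de, df, dg, ef, eg, fg
  2-simplices (14): abf, abg, acd, ace, adf, aeg, bcd, bcg, bde, bef, cef, cfg, deg, dfg

Hence C_0 ≅ Z^7, C_1 ≅ Z^21, C_2 ≅ Z^14.

∂_1: C_1 → C_0 maps an edge to its endpoints' difference, ∂[p,q] = q − p.
The 7×21 boundary matrix has rank 6 and Smith normal form diag(1,1,1,1,1,1).

Boundary ∂_2: C_2 → C_1 maps a triangle to the signed sum of its edges. For instance
  ∂bcg = cg − bg + bc,
  ∂abf = bf − af + ab.
The resulting 21×14 matrix has rank 13, and its Smith normal form has invariant factors (1,1,1,1,1,1,1,1,1,1,1,1,1).

From H_k ≅ ker(∂_k) / im(∂_{k+1}) we obtain:

  H_0: rank C_0 − rank ∂_1 = 7 − 6 = 1, and the invariant factors of ∂_1 are all 1, so H_0 ≅ Z.
  H_1: rank ker ∂_1 − rank ∂_2 = (21 − 6) − 13 = 2, and the invariant factors of ∂_2 are all 1, so H_1 ≅ Z^2.
  H_2: rank ker ∂_2 − rank ∂_3 = (14 − 13) − 0 = 1, and there is no ∂_3, so H_2 ≅ Z.

As a check, the Euler characteristic is 7 − 21 + 14 = 0, which agrees with 1 − 2 + 1 = 0.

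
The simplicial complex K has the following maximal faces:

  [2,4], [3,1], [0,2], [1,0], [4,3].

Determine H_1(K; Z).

Fix the vertex order 0 < 1 < 2 < 3 < 4 and write every simplex with vertices in increasing order. Then dim K = 1 and the simplices of K are:

  0-simplices (5): [0], [1], [2], [3], [4]
  1-simplices (5): [0,1], [0,2], [1,3], [2,4], [3,4]

Hence C_0 ≅ Z^5, C_1 ≅ Z^5.

∂_1: C_1 → C_0 maps an edge to its endpoints' difference, ∂[p,q] = q − p.
This gives a 5×5 integer matrix of rank 4; reducing to Smith normal form yields diagonal entries (1,1,1,1).

Reading off H_k = ker ∂_k / im ∂_{k+1}:

  H_1: rank ker ∂_1 − rank ∂_2 = (5 − 4) − 0 = 1, and there is no ∂_2, so H_1 = Z.

H_1 ≅ Z.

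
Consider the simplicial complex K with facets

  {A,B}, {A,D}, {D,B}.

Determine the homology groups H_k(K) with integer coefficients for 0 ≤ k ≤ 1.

We work with the vertex ordering A < B < D. The simplices of K, each written with vertices in increasing order, are:

  0-simplices (3): A, B, D
  1-simplices (3): AB, AD, BD

so the chain groups are C_0 ≅ Z^3, C_1 ≅ Z^3.

Boundary ∂_1: C_1 → C_0 sends each edge [p,q] (with p < q) to q − p. For instance
  ∂BD = D − B.
As a 3×3 matrix over Z this has rank 2, with invariant factors (1,1).

Reading off H_k = ker ∂_k / im ∂_{k+1}:

  H_0: rank C_0 − rank ∂_1 = 3 − 2 = 1, and the invariant factors of ∂_1 are all 1, so H_0 ≅ Z.
  H_1: rank ker ∂_1 − rank ∂_2 = (3 − 2) − 0 = 1, and there is no ∂_2, so H_1 ≅ Z.

As a check, the Euler characteristic is 3 − 3 = 0, which agrees with 1 − 1 = 0.
(K is a triangulation of the circle S^1.)

H_0 = Z,  H_1 = Z.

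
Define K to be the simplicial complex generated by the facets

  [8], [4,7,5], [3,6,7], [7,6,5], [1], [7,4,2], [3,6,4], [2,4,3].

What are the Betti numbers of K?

Order the vertices as 1 < 2 < 3 < 4 < 5 < 6 < 7 < 8. Listing each simplex with vertices in this order, K has dimension 2 with simplices:

  0-simplices (8): [1], [2], [3], [4], [5], [6], [7], [8]
  1-simplices (12): [2,3], [2,4], [2,7], [3,4], [3,6], [3,7], [4,5], [4,6], [4,7], [5,6], [5,7], [6,7]
  2-simplices (6): [2,3,4], [2,4,7], [3,4,6], [3,6,7], [4,5,7], [5,6,7]

so the chain groups are C_0 ≅ Z^8, C_1 ≅ Z^12, C_2 ≅ Z^6.

Boundary ∂_1: C_1 → C_0 maps an edge to its endpoints' difference, ∂[p,q] = q − p.
The resulting 8×12 matrix has rank 5, and its Smith normal form has invariant factors (1,1,1,1,1).

∂_2: C_2 → C_1 acts by ∂[p,q,r] = [q,r] − [p,r] + [p,q]. For instance
  ∂[2,4,7] = [4,7] − [2,7] + [2,4],
  ∂[3,6,7] = [6,7] − [3,7] + [3,6].
The 12×6 boundary matrix has rank 6 and Smith normal form diag(1,1,1,1,1,1).

Now H_k = ker ∂_k / im ∂_{k+1}, so:

  H_0: rank C_0 − rank ∂_1 = 8 − 5 = 3, and the invariant factors of ∂_1 are all 1, so H_0 = Z^3.
  H_1: rank ker ∂_1 − rank ∂_2 = (12 − 5) − 6 = 1, and the invariant factors of ∂_2 are all 1, so H_1 = Z.
  H_2: rank ker ∂_2 − rank ∂_3 = (6 − 6) − 0 = 0, and there is no ∂_3, so H_2 = 0.

As a check, the Euler characteristic is 8 − 12 + 6 = 2, which agrees with 3 − 1 + 0 = 2.

Hence the Betti numbers are b_0 = 3, b_1 = 1, b_2 = 0.

b_0 = 3, b_1 = 1, b_2 = 0.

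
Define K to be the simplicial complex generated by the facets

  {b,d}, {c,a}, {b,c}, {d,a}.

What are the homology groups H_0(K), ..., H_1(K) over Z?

We work with the vertex ordering a < b < c < d. The simplices of K, each written with vertices in increasing order, are:

  0-simplices (4): a, b, c, d
  1-simplices (4): ac, ad, bc, bd

giving chain groups C_0 ≅ Z^4, C_1 ≅ Z^4.

The boundary map ∂_1: C_1 → C_0 maps an edge to its endpoints' difference, ∂[p,q] = q − p. For instance
  ∂ad = d − a.
The 4×4 boundary matrix has rank 3 and Smith normal form diag(1,1,1).

Reading off H_k = ker ∂_k / im ∂_{k+1}:

  H_0: rank C_0 − rank ∂_1 = 4 − 3 = 1, and the invariant factors of ∂_1 are all 1, so H_0 ≅ Z.
  H_1: rank ker ∂_1 − rank ∂_2 = (4 − 3) − 0 = 1, and there is no ∂_2, so H_1 ≅ Z.

As a check, the Euler characteristic is 4 − 4 = 0, which agrees with 1 − 1 = 0.
(K is a triangulation of the circle S^1.)

H_0 = Z,  H_1 = Z.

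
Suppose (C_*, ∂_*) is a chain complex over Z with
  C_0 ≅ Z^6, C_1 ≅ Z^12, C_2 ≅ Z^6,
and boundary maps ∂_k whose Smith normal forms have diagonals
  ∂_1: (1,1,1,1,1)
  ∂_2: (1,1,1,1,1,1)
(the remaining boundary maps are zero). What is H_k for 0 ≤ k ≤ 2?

H_0: b_0 = 6 − 0 − 5 = 1; torsion from ∂_1 factors > 1: none. So H_0 = Z.
H_1: b_1 = 12 − 5 − 6 = 1; torsion from ∂_2 factors > 1: none. So H_1 = Z.
H_2: b_2 = 6 − 6 − 0 = 0; torsion from ∂_3 factors > 1: none. So H_2 = 0.

H_0 = Z,  H_1 = Z,  H_2 = 0.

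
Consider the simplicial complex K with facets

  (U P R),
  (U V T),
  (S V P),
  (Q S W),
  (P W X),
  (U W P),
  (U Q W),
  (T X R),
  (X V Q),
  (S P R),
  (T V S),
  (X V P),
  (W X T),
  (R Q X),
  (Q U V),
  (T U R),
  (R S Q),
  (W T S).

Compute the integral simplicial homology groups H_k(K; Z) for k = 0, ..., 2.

H_0 ≅ Z,  H_1 ≅ Z^2,  H_2 ≅ Z.

Order the vertices as P < Q < R < S < T < U < V < W < X. Listing each simplex with vertices in this order, K has dimension 2 with simplices:

  0-simplices (9): P, Q, R, S, T, U, V, W, X
  1-simplices (27): PR, PS, PU, PV, PW, PX, QR, QS, QU, QV, QW, QX, RS, RT, RU, RX, ST, SV, SW, TU, TV, TW, TX, UV, UW, VX, WX
  2-simplices (18): PRS, PRU, PSV, PUW, PVX, PWX, QRS, QRX, QSW, QUV, QUW, QVX, RTU, RTX, STV, STW, TUV, TWX

so the chain groups are C_0 ≅ Z^9, C_1 ≅ Z^27, C_2 ≅ Z^18.

The boundary map ∂_1: C_1 → C_0 maps an edge to its endpoints' difference, ∂[p,q] = q − p. For instance
  ∂RX = X − R.
The resulting 9×27 matrix has rank 8, and its Smith normal form has invariant factors (1,1,1,1,1,1,1,1).

∂_2: C_2 → C_1 acts by ∂[p,q,r] = [q,r] − [p,r] + [p,q]. For instance
  ∂QUW = UW − QW + QU,
  ∂PSV = SV − PV + PS.
As a 27×18 matrix over Z this has rank 17, with invariant factors (1,1,1,1,1,1,1,1,1,1,1,1,1,1,1,1,1).

Computing H_k = (kernel of ∂_k) / (image of ∂_{k+1}):

  H_0: rank C_0 − rank ∂_1 = 9 − 8 = 1, and the invariant factors of ∂_1 are all 1, so H_0 ≅ Z.
  H_1: rank ker ∂_1 − rank ∂_2 = (27 − 8) − 17 = 2, and the invariant factors of ∂_2 are all 1, so H_1 ≅ Z^2.
  H_2: rank ker ∂_2 − rank ∂_3 = (18 − 17) − 0 = 1, and there is no ∂_3, so H_2 ≅ Z.

(K is a triangulation of the torus T^2.)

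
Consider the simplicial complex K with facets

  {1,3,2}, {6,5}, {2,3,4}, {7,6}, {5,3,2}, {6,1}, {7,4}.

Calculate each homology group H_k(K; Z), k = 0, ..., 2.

K has 7 vertices, 11 edges, 3 triangles.
rank ∂_0 = 0, rank ∂_1 = 6 ⇒ b_0 = 7 − 0 − 6 = 1; all invariant factors of ∂_1 are 1 so no torsion. So H_0 = Z.
rank ∂_1 = 6, rank ∂_2 = 3 ⇒ b_1 = 11 − 6 − 3 = 2; all invariant factors of ∂_2 are 1 so no torsion. So H_1 = Z^2.
rank ∂_2 = 3, rank ∂_3 = 0 ⇒ b_2 = 3 − 3 − 0 = 0. So H_2 = 0.

H_0 = Z,  H_1 = Z^2,  H_2 = 0.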